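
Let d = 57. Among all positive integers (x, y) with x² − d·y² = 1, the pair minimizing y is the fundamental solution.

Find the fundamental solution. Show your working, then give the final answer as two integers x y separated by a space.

151 20

√57 → a₀=7, period (1,1,4,1,1,14); ℓ=6 even so k=5
i=0: a=7 ⇒ p=7, q=1
…
i=3: a=4 ⇒ p=68, q=9
i=4: a=1 ⇒ p=83, q=11
i=5: a=1 ⇒ p=151, q=20
(x₁, y₁) = (151, 20);  151² − 57·20² = 1 ✓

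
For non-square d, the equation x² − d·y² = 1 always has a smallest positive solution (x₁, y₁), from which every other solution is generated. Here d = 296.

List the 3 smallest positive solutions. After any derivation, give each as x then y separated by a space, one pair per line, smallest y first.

√296 = [17; 4,1,7,1,4,34, …], period ℓ=6 (even) → k=5
a_0=17:  p_0=17·1+0=17,  q_0=17·0+1=1
a_1=4:  p_1=4·17+1=69,  q_1=4·1+0=4
a_2=1:  p_2=1·69+17=86,  q_2=1·4+1=5
…
a_4=1:  p_4=1·671+86=757,  q_4=1·39+5=44
a_5=4:  p_5=4·757+671=3699,  q_5=4·44+39=215
(x₁, y₁) = (3699, 215);  3699² − 296·215² = 1 ✓
(3699+215√296)^2 = 27365201 + 1590570√296
(3699+215√296)^3 = 202447753299 + 11767036645√296

3699 215
27365201 1590570
202447753299 11767036645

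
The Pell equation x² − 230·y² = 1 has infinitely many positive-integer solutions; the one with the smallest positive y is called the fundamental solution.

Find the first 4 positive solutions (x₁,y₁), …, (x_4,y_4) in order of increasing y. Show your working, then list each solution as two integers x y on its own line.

√230 → a₀=15, period (6,30); ℓ=2 even so k=1
step 0: (15, 1)  from 15·(1,0) + (0,1)
step 1: (91, 6)  from 6·(15,1) + (1,0)
→ (91, 6).  Check: 91²=8281, 230·6²=8280, difference 1.
n=2: (91,6)∘(91,6) = (91·91+230·6·6, 91·6+6·91) = (16561,1092)
n=3: (16561,1092)∘(91,6) = (91·16561+230·6·1092, 91·1092+6·16561) = (3014011,198738)
n=4: (3014011,198738)∘(91,6) = (91·3014011+230·6·198738, 91·198738+6·3014011) = (548533441,36169224)

91 6
16561 1092
3014011 198738
548533441 36169224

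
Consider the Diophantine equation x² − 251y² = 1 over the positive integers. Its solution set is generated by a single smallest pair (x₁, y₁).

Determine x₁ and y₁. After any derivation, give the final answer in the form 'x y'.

3674890 231957

d=251: √d = [15; 1,5,2,1,2,…,5,1,30] (ℓ=14, even), read p_13/q_13
a_0=15:  p_0=15·1+0=15,  q_0=15·0+1=1
a_1=1:  p_1=1·15+1=16,  q_1=1·1+0=1
a_2=5:  p_2=5·16+15=95,  q_2=5·1+1=6
…
a_4=1:  p_4=1·206+95=301,  q_4=1·13+6=19
a_5=2:  p_5=2·301+206=808,  q_5=2·19+13=51
…
a_8=2:  p_8=2·29563+1917=61043,  q_8=2·1866+121=3853
…
a_10=1:  p_10=1·151649+61043=212692,  q_10=1·9572+3853=13425
a_11=2:  p_11=2·212692+151649=577033,  q_11=2·13425+9572=36422
a_12=5:  p_12=5·577033+212692=3097857,  q_12=5·36422+13425=195535
a_13=1:  p_13=1·3097857+577033=3674890,  q_13=1·195535+36422=231957
→ (3674890, 231957).  Check: 3674890²=13504816512100, 251·231957²=13504816512099, difference 1.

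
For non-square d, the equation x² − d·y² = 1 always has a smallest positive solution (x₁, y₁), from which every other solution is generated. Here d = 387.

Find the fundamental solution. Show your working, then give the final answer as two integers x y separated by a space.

√387 = [19; 1,2,19,2,1,38, …], period ℓ=6 (even) → k=5
a_0=19:  p_0=19·1+0=19,  q_0=19·0+1=1
a_1=1:  p_1=1·19+1=20,  q_1=1·1+0=1
a_2=2:  p_2=2·20+19=59,  q_2=2·1+1=3
a_3=19:  p_3=19·59+20=1141,  q_3=19·3+1=58
a_4=2:  p_4=2·1141+59=2341,  q_4=2·58+3=119
a_5=1:  p_5=1·2341+1141=3482,  q_5=1·119+58=177
fundamental: x₁=3482, y₁=177  (since 12124324 − 387·31329 = 1)

3482 177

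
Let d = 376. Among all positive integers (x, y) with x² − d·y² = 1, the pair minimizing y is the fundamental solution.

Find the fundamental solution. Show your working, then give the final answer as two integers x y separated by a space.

2143295 110532

d=376: √d = [19; 2,1,1,3,1,…,1,2,38] (ℓ=16, even), read p_15/q_15
a_0=19:  p_0=19·1+0=19,  q_0=19·0+1=1
a_1=2:  p_1=2·19+1=39,  q_1=2·1+0=2
a_2=1:  p_2=1·39+19=58,  q_2=1·2+1=3
a_3=1:  p_3=1·58+39=97,  q_3=1·3+2=5
a_4=3:  p_4=3·97+58=349,  q_4=3·5+3=18
a_5=1:  p_5=1·349+97=446,  q_5=1·18+5=23
a_6=2:  p_6=2·446+349=1241,  q_6=2·23+18=64
a_7=2:  p_7=2·1241+446=2928,  q_7=2·64+23=151
a_8=4:  p_8=4·2928+1241=12953,  q_8=4·151+64=668
a_9=2:  p_9=2·12953+2928=28834,  q_9=2·668+151=1487
a_10=2:  p_10=2·28834+12953=70621,  q_10=2·1487+668=3642
…
a_12=3:  p_12=3·99455+70621=368986,  q_12=3·5129+3642=19029
a_13=1:  p_13=1·368986+99455=468441,  q_13=1·19029+5129=24158
a_14=1:  p_14=1·468441+368986=837427,  q_14=1·24158+19029=43187
a_15=2:  p_15=2·837427+468441=2143295,  q_15=2·43187+24158=110532
(x₁, y₁) = (2143295, 110532);  2143295² − 376·110532² = 1 ✓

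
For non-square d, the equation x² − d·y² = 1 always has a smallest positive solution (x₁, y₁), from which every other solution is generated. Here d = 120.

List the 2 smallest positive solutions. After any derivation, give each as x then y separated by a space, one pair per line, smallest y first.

d=120: √d = [10; 1,20] (ℓ=2, even), read p_1/q_1
k=0  a_k=10  p_k/q_k = 10/1
k=1  a_k=1  p_k/q_k = 11/1
fundamental: x₁=11, y₁=1  (since 121 − 120·1 = 1)
(11+1√120)^2 = 241 + 22√120

11 1
241 22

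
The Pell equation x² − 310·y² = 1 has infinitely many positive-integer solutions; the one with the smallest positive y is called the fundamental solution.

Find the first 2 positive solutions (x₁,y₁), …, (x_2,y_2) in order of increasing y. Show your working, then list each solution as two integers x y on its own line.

848719 48204
1440647881921 81823301352

√310 → a₀=17, period (1,1,1,1,5,…,1,1,34); ℓ=16 even so k=15
a_0=17:  p_0=17·1+0=17,  q_0=17·0+1=1
a_1=1:  p_1=1·17+1=18,  q_1=1·1+0=1
a_2=1:  p_2=1·18+17=35,  q_2=1·1+1=2
…
a_9=1:  p_9=1·5687+2060=7747,  q_9=1·323+117=440
a_10=3:  p_10=3·7747+5687=28928,  q_10=3·440+323=1643
a_11=5:  p_11=5·28928+7747=152387,  q_11=5·1643+440=8655
…
a_13=1:  p_13=1·181315+152387=333702,  q_13=1·10298+8655=18953
a_14=1:  p_14=1·333702+181315=515017,  q_14=1·18953+10298=29251
a_15=1:  p_15=1·515017+333702=848719,  q_15=1·29251+18953=48204
(x₁, y₁) = (848719, 48204);  848719² − 310·48204² = 1 ✓
k=2:  x_2 = 848719·848719+310·48204·48204 = 1440647881921,  y_2 = 848719·48204+48204·848719 = 81823301352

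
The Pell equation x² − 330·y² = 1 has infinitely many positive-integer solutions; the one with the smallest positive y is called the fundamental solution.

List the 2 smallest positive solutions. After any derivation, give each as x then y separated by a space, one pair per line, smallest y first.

109 6
23761 1308

[18; 6,36] for √330; ℓ=2 ⇒ convergent index 1
k=0  a_k=18  p_k/q_k = 18/1
k=1  a_k=6  p_k/q_k = 109/6
(x₁, y₁) = (109, 6);  109² − 330·6² = 1 ✓
n=2: (109,6)∘(109,6) = (109·109+330·6·6, 109·6+6·109) = (23761,1308)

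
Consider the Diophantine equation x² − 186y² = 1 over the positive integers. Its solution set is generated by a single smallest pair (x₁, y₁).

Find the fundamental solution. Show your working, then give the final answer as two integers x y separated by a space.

[13; 1,1,1,3,4,3,1,1,1,26] for √186; ℓ=10 ⇒ convergent index 9
i=0: a=13 ⇒ p=13, q=1
…
i=2: a=1 ⇒ p=27, q=2
…
i=4: a=3 ⇒ p=150, q=11
i=5: a=4 ⇒ p=641, q=47
i=6: a=3 ⇒ p=2073, q=152
i=7: a=1 ⇒ p=2714, q=199
i=8: a=1 ⇒ p=4787, q=351
i=9: a=1 ⇒ p=7501, q=550
fundamental: x₁=7501, y₁=550  (since 56265001 − 186·302500 = 1)

7501 550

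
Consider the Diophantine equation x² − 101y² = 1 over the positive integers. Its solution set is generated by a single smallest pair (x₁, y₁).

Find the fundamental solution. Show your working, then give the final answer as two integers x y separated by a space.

d=101: √d = [10; 20] (ℓ=1, odd), read p_1/q_1
i=0: a=10 ⇒ p=10, q=1
i=1: a=20 ⇒ p=201, q=20
fundamental: x₁=201, y₁=20  (since 40401 − 101·400 = 1)

201 20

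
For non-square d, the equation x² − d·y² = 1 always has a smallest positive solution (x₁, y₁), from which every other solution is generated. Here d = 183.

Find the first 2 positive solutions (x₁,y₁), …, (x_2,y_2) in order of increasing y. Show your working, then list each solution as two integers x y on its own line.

487 36
474337 35064

[13; 1,1,8,1,1,26] for √183; ℓ=6 ⇒ convergent index 5
step 0: (13, 1)  from 13·(1,0) + (0,1)
…
step 2: (27, 2)  from 1·(14,1) + (13,1)
step 3: (230, 17)  from 8·(27,2) + (14,1)
step 4: (257, 19)  from 1·(230,17) + (27,2)
step 5: (487, 36)  from 1·(257,19) + (230,17)
fundamental: x₁=487, y₁=36  (since 237169 − 183·1296 = 1)
k=2:  x_2 = 487·487+183·36·36 = 474337,  y_2 = 487·36+36·487 = 35064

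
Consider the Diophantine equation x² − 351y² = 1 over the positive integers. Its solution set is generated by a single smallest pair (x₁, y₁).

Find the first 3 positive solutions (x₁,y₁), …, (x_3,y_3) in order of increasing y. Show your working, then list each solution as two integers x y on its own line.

d=351: √d = [18; 1,2,1,3,2,2,2,3,1,2,1,36] (ℓ=12, even), read p_11/q_11
k=0  a_k=18  p_k/q_k = 18/1
…
k=2  a_k=2  p_k/q_k = 56/3
k=3  a_k=1  p_k/q_k = 75/4
…
k=5  a_k=2  p_k/q_k = 637/34
k=6  a_k=2  p_k/q_k = 1555/83
k=7  a_k=2  p_k/q_k = 3747/200
…
k=10  a_k=2  p_k/q_k = 45882/2449
k=11  a_k=1  p_k/q_k = 62425/3332
fundamental: x₁=62425, y₁=3332  (since 3896880625 − 351·11102224 = 1)
n=2: (62425,3332)∘(62425,3332) = (62425·62425+351·3332·3332, 62425·3332+3332·62425) = (7793761249,416000200)
n=3: (7793761249,416000200)∘(62425,3332) = (62425·7793761249+351·3332·416000200, 62425·416000200+3332·7793761249) = (973051091875225,51937624966668)

62425 3332
7793761249 416000200
973051091875225 51937624966668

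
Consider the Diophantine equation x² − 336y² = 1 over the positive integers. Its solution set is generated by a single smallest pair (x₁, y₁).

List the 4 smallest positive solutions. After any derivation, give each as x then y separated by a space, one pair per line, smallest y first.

[18; 3,36] for √336; ℓ=2 ⇒ convergent index 1
step 0: (18, 1)  from 18·(1,0) + (0,1)
step 1: (55, 3)  from 3·(18,1) + (1,0)
→ (55, 3).  Check: 55²=3025, 336·3²=3024, difference 1.
k=2:  x_2 = 55·55+336·3·3 = 6049,  y_2 = 55·3+3·55 = 330
k=3:  x_3 = 55·6049+336·3·330 = 665335,  y_3 = 55·330+3·6049 = 36297
k=4:  x_4 = 55·665335+336·3·36297 = 73180801,  y_4 = 55·36297+3·665335 = 3992340

55 3
6049 330
665335 36297
73180801 3992340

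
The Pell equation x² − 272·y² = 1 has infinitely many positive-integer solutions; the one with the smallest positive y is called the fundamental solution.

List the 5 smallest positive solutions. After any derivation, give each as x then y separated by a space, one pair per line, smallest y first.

d=272: √d = [16; 2,32] (ℓ=2, even), read p_1/q_1
i=0: a=16 ⇒ p=16, q=1
i=1: a=2 ⇒ p=33, q=2
(x₁, y₁) = (33, 2);  33² − 272·2² = 1 ✓
(x_2, y_2) = (33·33 + 272·2·2, 33·2 + 2·33) = (2177, 132)
(x_3, y_3) = (33·2177 + 272·2·132, 33·132 + 2·2177) = (143649, 8710)
(x_4, y_4) = (33·143649 + 272·2·8710, 33·8710 + 2·143649) = (9478657, 574728)
(x_5, y_5) = (33·9478657 + 272·2·574728, 33·574728 + 2·9478657) = (625447713, 37923338)

33 2
2177 132
143649 8710
9478657 574728
625447713 37923338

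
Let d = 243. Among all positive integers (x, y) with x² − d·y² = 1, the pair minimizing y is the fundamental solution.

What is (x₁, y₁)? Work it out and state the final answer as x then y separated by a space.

70226 4505

d=243: √d = [15; 1,1,2,3,15,3,2,1,1,30] (ℓ=10, even), read p_9/q_9
a_0=15:  p_0=15·1+0=15,  q_0=15·0+1=1
…
a_2=1:  p_2=1·16+15=31,  q_2=1·1+1=2
a_3=2:  p_3=2·31+16=78,  q_3=2·2+1=5
…
a_5=15:  p_5=15·265+78=4053,  q_5=15·17+5=260
a_6=3:  p_6=3·4053+265=12424,  q_6=3·260+17=797
…
a_8=1:  p_8=1·28901+12424=41325,  q_8=1·1854+797=2651
a_9=1:  p_9=1·41325+28901=70226,  q_9=1·2651+1854=4505
fundamental: x₁=70226, y₁=4505  (since 4931691076 − 243·20295025 = 1)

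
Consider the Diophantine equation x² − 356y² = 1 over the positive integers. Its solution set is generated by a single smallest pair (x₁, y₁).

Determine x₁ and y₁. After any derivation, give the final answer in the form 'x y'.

500001 26500

[18; 1,6,1,1,2,…,6,1,36] for √356; ℓ=14 ⇒ convergent index 13
a_0=18:  p_0=18·1+0=18,  q_0=18·0+1=1
a_1=1:  p_1=1·18+1=19,  q_1=1·1+0=1
a_2=6:  p_2=6·19+18=132,  q_2=6·1+1=7
…
a_5=2:  p_5=2·283+151=717,  q_5=2·15+8=38
a_6=1:  p_6=1·717+283=1000,  q_6=1·38+15=53
…
a_10=1:  p_10=1·28151+9717=37868,  q_10=1·1492+515=2007
…
a_12=6:  p_12=6·66019+37868=433982,  q_12=6·3499+2007=23001
a_13=1:  p_13=1·433982+66019=500001,  q_13=1·23001+3499=26500
fundamental: x₁=500001, y₁=26500  (since 250001000001 − 356·702250000 = 1)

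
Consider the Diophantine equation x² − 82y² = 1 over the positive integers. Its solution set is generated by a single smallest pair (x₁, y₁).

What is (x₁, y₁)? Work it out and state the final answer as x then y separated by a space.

√82 → a₀=9, period (18); ℓ=1 odd so k=1
a_0=9:  p_0=9·1+0=9,  q_0=9·0+1=1
a_1=18:  p_1=18·9+1=163,  q_1=18·1+0=18
fundamental: x₁=163, y₁=18  (since 26569 − 82·324 = 1)

163 18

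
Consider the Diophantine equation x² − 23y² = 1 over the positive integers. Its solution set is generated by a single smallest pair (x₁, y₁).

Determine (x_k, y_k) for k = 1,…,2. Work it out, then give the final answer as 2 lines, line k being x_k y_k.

√23 = [4; 1,3,1,8, …], period ℓ=4 (even) → k=3
k=0  a_k=4  p_k/q_k = 4/1
k=1  a_k=1  p_k/q_k = 5/1
k=2  a_k=3  p_k/q_k = 19/4
k=3  a_k=1  p_k/q_k = 24/5
→ (24, 5).  Check: 24²=576, 23·5²=575, difference 1.
(x_2, y_2) = (24·24 + 23·5·5, 24·5 + 5·24) = (1151, 240)

24 5
1151 240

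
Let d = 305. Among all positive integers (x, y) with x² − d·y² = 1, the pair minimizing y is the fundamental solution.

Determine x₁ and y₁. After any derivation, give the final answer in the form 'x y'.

489 28

d=305: √d = [17; 2,6,2,34] (ℓ=4, even), read p_3/q_3
i=0: a=17 ⇒ p=17, q=1
…
i=2: a=6 ⇒ p=227, q=13
i=3: a=2 ⇒ p=489, q=28
(x₁, y₁) = (489, 28);  489² − 305·28² = 1 ✓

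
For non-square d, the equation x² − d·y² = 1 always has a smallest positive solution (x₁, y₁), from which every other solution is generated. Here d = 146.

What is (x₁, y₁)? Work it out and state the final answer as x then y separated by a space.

√146 = [12; 12,24, …], period ℓ=2 (even) → k=1
k=0  a_k=12  p_k/q_k = 12/1
k=1  a_k=12  p_k/q_k = 145/12
→ (145, 12).  Check: 145²=21025, 146·12²=21024, difference 1.

145 12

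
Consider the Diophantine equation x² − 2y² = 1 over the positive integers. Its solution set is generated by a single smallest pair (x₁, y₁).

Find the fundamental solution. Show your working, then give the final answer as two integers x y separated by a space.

3 2

√2 = [1; 2, …], period ℓ=1 (odd) → k=1
i=0: a=1 ⇒ p=1, q=1
i=1: a=2 ⇒ p=3, q=2
→ (3, 2).  Check: 3²=9, 2·2²=8, difference 1.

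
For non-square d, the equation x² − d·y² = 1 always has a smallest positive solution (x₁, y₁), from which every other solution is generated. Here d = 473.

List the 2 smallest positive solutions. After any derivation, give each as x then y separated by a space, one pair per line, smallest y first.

√473 → a₀=21, period (1,2,1,42); ℓ=4 even so k=3
step 0: (21, 1)  from 21·(1,0) + (0,1)
step 1: (22, 1)  from 1·(21,1) + (1,0)
step 2: (65, 3)  from 2·(22,1) + (21,1)
step 3: (87, 4)  from 1·(65,3) + (22,1)
→ (87, 4).  Check: 87²=7569, 473·4²=7568, difference 1.
k=2:  x_2 = 87·87+473·4·4 = 15137,  y_2 = 87·4+4·87 = 696

87 4
15137 696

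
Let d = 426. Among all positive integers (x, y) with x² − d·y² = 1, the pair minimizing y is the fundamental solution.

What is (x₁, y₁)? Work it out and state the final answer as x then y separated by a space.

88751 4300

[20; 1,1,1,3,2,6,2,3,1,1,1,40] for √426; ℓ=12 ⇒ convergent index 11
step 0: (20, 1)  from 20·(1,0) + (0,1)
step 1: (21, 1)  from 1·(20,1) + (1,0)
…
step 3: (62, 3)  from 1·(41,2) + (21,1)
…
step 10: (56780, 2751)  from 1·(31971,1549) + (24809,1202)
step 11: (88751, 4300)  from 1·(56780,2751) + (31971,1549)
→ (88751, 4300).  Check: 88751²=7876740001, 426·4300²=7876740000, difference 1.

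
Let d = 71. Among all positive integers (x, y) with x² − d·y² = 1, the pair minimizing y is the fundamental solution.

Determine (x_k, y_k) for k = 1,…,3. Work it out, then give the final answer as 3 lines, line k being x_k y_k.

3480 413
24220799 2874480
168576757560 20006380387

√71 → a₀=8, period (2,2,1,7,1,2,2,16); ℓ=8 even so k=7
a_0=8:  p_0=8·1+0=8,  q_0=8·0+1=1
a_1=2:  p_1=2·8+1=17,  q_1=2·1+0=2
…
a_4=7:  p_4=7·59+42=455,  q_4=7·7+5=54
a_5=1:  p_5=1·455+59=514,  q_5=1·54+7=61
a_6=2:  p_6=2·514+455=1483,  q_6=2·61+54=176
a_7=2:  p_7=2·1483+514=3480,  q_7=2·176+61=413
→ (3480, 413).  Check: 3480²=12110400, 71·413²=12110399, difference 1.
n=2: (3480,413)∘(3480,413) = (3480·3480+71·413·413, 3480·413+413·3480) = (24220799,2874480)
n=3: (24220799,2874480)∘(3480,413) = (3480·24220799+71·413·2874480, 3480·2874480+413·24220799) = (168576757560,20006380387)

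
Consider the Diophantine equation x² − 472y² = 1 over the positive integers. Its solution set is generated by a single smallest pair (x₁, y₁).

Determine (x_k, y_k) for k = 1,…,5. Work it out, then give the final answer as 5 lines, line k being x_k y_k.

√472 → a₀=21, period (1,2,1,1,1,…,2,1,42); ℓ=14 even so k=13
i=0: a=21 ⇒ p=21, q=1
i=1: a=1 ⇒ p=22, q=1
i=2: a=2 ⇒ p=65, q=3
…
i=4: a=1 ⇒ p=152, q=7
i=5: a=1 ⇒ p=239, q=11
i=6: a=4 ⇒ p=1108, q=51
…
i=9: a=1 ⇒ p=30003, q=1381
…
i=12: a=2 ⇒ p=222687, q=10250
i=13: a=1 ⇒ p=306917, q=14127
fundamental: x₁=306917, y₁=14127  (since 94198044889 − 472·199572129 = 1)
(x_2, y_2) = (306917·306917 + 472·14127·14127, 306917·14127 + 14127·306917) = (188396089777, 8671632918)
(x_3, y_3) = (306917·188396089777 + 472·14127·8671632918, 306917·8671632918 + 14127·188396089777) = (115643925371868101, 5322943120573485)
(x_4, y_4) = (306917·115643925371868101 + 472·14127·5322943120573485, 306917·5322943120573485 + 14127·115643925371868101) = (70986173286526887819457, 3267403467465432958572)
(x_5, y_5) = (306917·70986173286526887819457 + 472·14127·3267403467465432958572, 306917·3267403467465432958572 + 14127·70986173286526887819457) = (43573726693046301732396700037, 2005643340042853631571511563)

306917 14127
188396089777 8671632918
115643925371868101 5322943120573485
70986173286526887819457 3267403467465432958572
43573726693046301732396700037 2005643340042853631571511563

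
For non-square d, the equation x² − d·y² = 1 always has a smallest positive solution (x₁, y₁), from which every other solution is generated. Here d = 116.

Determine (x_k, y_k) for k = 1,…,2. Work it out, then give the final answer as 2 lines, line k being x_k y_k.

9801 910
192119201 17837820

[10; 1,3,2,1,4,1,2,3,1,20] for √116; ℓ=10 ⇒ convergent index 9
a_0=10:  p_0=10·1+0=10,  q_0=10·0+1=1
…
a_2=3:  p_2=3·11+10=43,  q_2=3·1+1=4
…
a_4=1:  p_4=1·97+43=140,  q_4=1·9+4=13
a_5=4:  p_5=4·140+97=657,  q_5=4·13+9=61
a_6=1:  p_6=1·657+140=797,  q_6=1·61+13=74
a_7=2:  p_7=2·797+657=2251,  q_7=2·74+61=209
a_8=3:  p_8=3·2251+797=7550,  q_8=3·209+74=701
a_9=1:  p_9=1·7550+2251=9801,  q_9=1·701+209=910
(x₁, y₁) = (9801, 910);  9801² − 116·910² = 1 ✓
(9801+910√116)^2 = 192119201 + 17837820√116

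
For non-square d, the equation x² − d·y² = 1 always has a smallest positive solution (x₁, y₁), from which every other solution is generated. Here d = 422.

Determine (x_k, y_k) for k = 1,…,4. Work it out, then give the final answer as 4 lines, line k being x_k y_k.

√422 = [20; 1,1,5,2,1,…,1,1,40, …], period ℓ=14 (even) → k=13
k=0  a_k=20  p_k/q_k = 20/1
k=1  a_k=1  p_k/q_k = 21/1
…
k=3  a_k=5  p_k/q_k = 226/11
k=4  a_k=2  p_k/q_k = 493/24
k=5  a_k=1  p_k/q_k = 719/35
k=6  a_k=3  p_k/q_k = 2650/129
…
k=9  a_k=1  p_k/q_k = 217526/10589
k=10  a_k=2  p_k/q_k = 598859/29152
…
k=12  a_k=1  p_k/q_k = 3810680/185501
k=13  a_k=1  p_k/q_k = 7022501/341850
fundamental: x₁=7022501, y₁=341850  (since 49315520295001 − 422·116861422500 = 1)
(x_2, y_2) = (7022501·7022501 + 422·341850·341850, 7022501·341850 + 341850·7022501) = (98631040590001, 4801283933700)
(x_3, y_3) = (7022501·98631040590001 + 422·341850·4801283933700, 7022501·4801283933700 + 341850·98631040590001) = (1385273162348638202501, 67434042451384025550)
(x_4, y_4) = (7022501·1385273162348638202501 + 422·341850·67434042451384025550, 7022501·67434042451384025550 + 341850·1385273162348638202501) = (19456164335732849620362360001, 947111261097768740333867400)

7022501 341850
98631040590001 4801283933700
1385273162348638202501 67434042451384025550
19456164335732849620362360001 947111261097768740333867400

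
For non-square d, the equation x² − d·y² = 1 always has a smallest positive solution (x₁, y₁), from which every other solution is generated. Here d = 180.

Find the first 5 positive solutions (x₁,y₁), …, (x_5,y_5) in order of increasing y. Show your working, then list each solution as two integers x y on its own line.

√180 = [13; 2,2,2,26, …], period ℓ=4 (even) → k=3
k=0  a_k=13  p_k/q_k = 13/1
k=1  a_k=2  p_k/q_k = 27/2
k=2  a_k=2  p_k/q_k = 67/5
k=3  a_k=2  p_k/q_k = 161/12
→ (161, 12).  Check: 161²=25921, 180·12²=25920, difference 1.
k=2:  x_2 = 161·161+180·12·12 = 51841,  y_2 = 161·12+12·161 = 3864
k=3:  x_3 = 161·51841+180·12·3864 = 16692641,  y_3 = 161·3864+12·51841 = 1244196
k=4:  x_4 = 161·16692641+180·12·1244196 = 5374978561,  y_4 = 161·1244196+12·16692641 = 400627248
k=5:  x_5 = 161·5374978561+180·12·400627248 = 1730726404001,  y_5 = 161·400627248+12·5374978561 = 129000729660

161 12
51841 3864
16692641 1244196
5374978561 400627248
1730726404001 129000729660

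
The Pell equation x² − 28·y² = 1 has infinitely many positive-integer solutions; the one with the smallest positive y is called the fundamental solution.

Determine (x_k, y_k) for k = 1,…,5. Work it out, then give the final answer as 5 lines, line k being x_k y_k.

√28 → a₀=5, period (3,2,3,10); ℓ=4 even so k=3
step 0: (5, 1)  from 5·(1,0) + (0,1)
step 1: (16, 3)  from 3·(5,1) + (1,0)
step 2: (37, 7)  from 2·(16,3) + (5,1)
step 3: (127, 24)  from 3·(37,7) + (16,3)
(x₁, y₁) = (127, 24);  127² − 28·24² = 1 ✓
(x_2, y_2) = (127·127 + 28·24·24, 127·24 + 24·127) = (32257, 6096)
(x_3, y_3) = (127·32257 + 28·24·6096, 127·6096 + 24·32257) = (8193151, 1548360)
(x_4, y_4) = (127·8193151 + 28·24·1548360, 127·1548360 + 24·8193151) = (2081028097, 393277344)
(x_5, y_5) = (127·2081028097 + 28·24·393277344, 127·393277344 + 24·2081028097) = (528572943487, 99890897016)

127 24
32257 6096
8193151 1548360
2081028097 393277344
528572943487 99890897016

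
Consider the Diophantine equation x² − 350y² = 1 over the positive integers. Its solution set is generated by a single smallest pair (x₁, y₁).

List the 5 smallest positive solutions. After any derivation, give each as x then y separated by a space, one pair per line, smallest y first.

√350 = [18; 1,2,2,2,1,36, …], period ℓ=6 (even) → k=5
k=0  a_k=18  p_k/q_k = 18/1
…
k=2  a_k=2  p_k/q_k = 56/3
k=3  a_k=2  p_k/q_k = 131/7
k=4  a_k=2  p_k/q_k = 318/17
k=5  a_k=1  p_k/q_k = 449/24
(x₁, y₁) = (449, 24);  449² − 350·24² = 1 ✓
n=2: (449,24)∘(449,24) = (449·449+350·24·24, 449·24+24·449) = (403201,21552)
n=3: (403201,21552)∘(449,24) = (449·403201+350·24·21552, 449·21552+24·403201) = (362074049,19353672)
n=4: (362074049,19353672)∘(449,24) = (449·362074049+350·24·19353672, 449·19353672+24·362074049) = (325142092801,17379575904)
n=5: (325142092801,17379575904)∘(449,24) = (449·325142092801+350·24·17379575904, 449·17379575904+24·325142092801) = (291977237261249,15606839808120)

449 24
403201 21552
362074049 19353672
325142092801 17379575904
291977237261249 15606839808120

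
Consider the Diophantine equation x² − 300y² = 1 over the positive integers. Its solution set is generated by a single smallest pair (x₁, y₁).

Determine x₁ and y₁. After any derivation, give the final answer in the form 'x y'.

1351 78

√300 → a₀=17, period (3,8,3,34); ℓ=4 even so k=3
k=0  a_k=17  p_k/q_k = 17/1
…
k=2  a_k=8  p_k/q_k = 433/25
k=3  a_k=3  p_k/q_k = 1351/78
(x₁, y₁) = (1351, 78);  1351² − 300·78² = 1 ✓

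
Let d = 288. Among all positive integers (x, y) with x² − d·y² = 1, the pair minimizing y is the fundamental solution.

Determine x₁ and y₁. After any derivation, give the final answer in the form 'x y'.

√288 = [16; 1,32, …], period ℓ=2 (even) → k=1
a_0=16:  p_0=16·1+0=16,  q_0=16·0+1=1
a_1=1:  p_1=1·16+1=17,  q_1=1·1+0=1
fundamental: x₁=17, y₁=1  (since 289 − 288·1 = 1)

17 1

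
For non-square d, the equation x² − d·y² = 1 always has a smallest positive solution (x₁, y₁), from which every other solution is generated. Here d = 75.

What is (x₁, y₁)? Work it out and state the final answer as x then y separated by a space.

√75 = [8; 1,1,1,16, …], period ℓ=4 (even) → k=3
i=0: a=8 ⇒ p=8, q=1
…
i=2: a=1 ⇒ p=17, q=2
i=3: a=1 ⇒ p=26, q=3
(x₁, y₁) = (26, 3);  26² − 75·3² = 1 ✓

26 3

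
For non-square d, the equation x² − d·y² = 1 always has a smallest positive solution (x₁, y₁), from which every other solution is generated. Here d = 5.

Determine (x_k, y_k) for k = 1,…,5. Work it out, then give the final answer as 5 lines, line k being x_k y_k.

d=5: √d = [2; 4] (ℓ=1, odd), read p_1/q_1
a_0=2:  p_0=2·1+0=2,  q_0=2·0+1=1
a_1=4:  p_1=4·2+1=9,  q_1=4·1+0=4
→ (9, 4).  Check: 9²=81, 5·4²=80, difference 1.
n=2: (9,4)∘(9,4) = (9·9+5·4·4, 9·4+4·9) = (161,72)
n=3: (161,72)∘(9,4) = (9·161+5·4·72, 9·72+4·161) = (2889,1292)
n=4: (2889,1292)∘(9,4) = (9·2889+5·4·1292, 9·1292+4·2889) = (51841,23184)
n=5: (51841,23184)∘(9,4) = (9·51841+5·4·23184, 9·23184+4·51841) = (930249,416020)

9 4
161 72
2889 1292
51841 23184
930249 416020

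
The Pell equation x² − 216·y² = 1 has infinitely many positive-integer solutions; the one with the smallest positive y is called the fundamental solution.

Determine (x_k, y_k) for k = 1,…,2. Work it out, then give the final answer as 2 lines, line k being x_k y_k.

485 33
470449 32010

d=216: √d = [14; 1,2,3,2,1,28] (ℓ=6, even), read p_5/q_5
a_0=14:  p_0=14·1+0=14,  q_0=14·0+1=1
a_1=1:  p_1=1·14+1=15,  q_1=1·1+0=1
a_2=2:  p_2=2·15+14=44,  q_2=2·1+1=3
a_3=3:  p_3=3·44+15=147,  q_3=3·3+1=10
a_4=2:  p_4=2·147+44=338,  q_4=2·10+3=23
a_5=1:  p_5=1·338+147=485,  q_5=1·23+10=33
→ (485, 33).  Check: 485²=235225, 216·33²=235224, difference 1.
(485+33√216)^2 = 470449 + 32010√216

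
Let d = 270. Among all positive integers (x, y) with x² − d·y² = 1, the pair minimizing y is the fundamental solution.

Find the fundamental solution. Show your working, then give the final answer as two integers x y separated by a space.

5291 322

√270 → a₀=16, period (2,3,6,3,2,32); ℓ=6 even so k=5
k=0  a_k=16  p_k/q_k = 16/1
k=1  a_k=2  p_k/q_k = 33/2
k=2  a_k=3  p_k/q_k = 115/7
…
k=4  a_k=3  p_k/q_k = 2284/139
k=5  a_k=2  p_k/q_k = 5291/322
fundamental: x₁=5291, y₁=322  (since 27994681 − 270·103684 = 1)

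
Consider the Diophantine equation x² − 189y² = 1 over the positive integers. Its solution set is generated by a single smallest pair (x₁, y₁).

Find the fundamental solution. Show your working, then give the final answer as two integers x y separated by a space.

[13; 1,2,1,26] for √189; ℓ=4 ⇒ convergent index 3
i=0: a=13 ⇒ p=13, q=1
…
i=2: a=2 ⇒ p=41, q=3
i=3: a=1 ⇒ p=55, q=4
→ (55, 4).  Check: 55²=3025, 189·4²=3024, difference 1.

55 4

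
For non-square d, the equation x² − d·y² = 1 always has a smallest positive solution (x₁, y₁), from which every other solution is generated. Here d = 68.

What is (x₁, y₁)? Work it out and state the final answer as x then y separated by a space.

33 4

d=68: √d = [8; 4,16] (ℓ=2, even), read p_1/q_1
a_0=8:  p_0=8·1+0=8,  q_0=8·0+1=1
a_1=4:  p_1=4·8+1=33,  q_1=4·1+0=4
(x₁, y₁) = (33, 4);  33² − 68·4² = 1 ✓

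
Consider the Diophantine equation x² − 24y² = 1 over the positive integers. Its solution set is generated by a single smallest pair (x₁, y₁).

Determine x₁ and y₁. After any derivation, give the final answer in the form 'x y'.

[4; 1,8] for √24; ℓ=2 ⇒ convergent index 1
a_0=4:  p_0=4·1+0=4,  q_0=4·0+1=1
a_1=1:  p_1=1·4+1=5,  q_1=1·1+0=1
(x₁, y₁) = (5, 1);  5² − 24·1² = 1 ✓

5 1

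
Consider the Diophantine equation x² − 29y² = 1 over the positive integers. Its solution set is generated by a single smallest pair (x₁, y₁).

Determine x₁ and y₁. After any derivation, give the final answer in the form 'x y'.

9801 1820

√29 → a₀=5, period (2,1,1,2,10); ℓ=5 odd so k=9
i=0: a=5 ⇒ p=5, q=1
i=1: a=2 ⇒ p=11, q=2
i=2: a=1 ⇒ p=16, q=3
…
i=4: a=2 ⇒ p=70, q=13
i=5: a=10 ⇒ p=727, q=135
i=6: a=2 ⇒ p=1524, q=283
i=7: a=1 ⇒ p=2251, q=418
i=8: a=1 ⇒ p=3775, q=701
i=9: a=2 ⇒ p=9801, q=1820
→ (9801, 1820).  Check: 9801²=96059601, 29·1820²=96059600, difference 1.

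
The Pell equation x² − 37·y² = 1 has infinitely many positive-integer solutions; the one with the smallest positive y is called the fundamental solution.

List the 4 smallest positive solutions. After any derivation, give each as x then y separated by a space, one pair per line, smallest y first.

73 12
10657 1752
1555849 255780
227143297 37342128

d=37: √d = [6; 12] (ℓ=1, odd), read p_1/q_1
i=0: a=6 ⇒ p=6, q=1
i=1: a=12 ⇒ p=73, q=12
(x₁, y₁) = (73, 12);  73² − 37·12² = 1 ✓
k=2:  x_2 = 73·73+37·12·12 = 10657,  y_2 = 73·12+12·73 = 1752
k=3:  x_3 = 73·10657+37·12·1752 = 1555849,  y_3 = 73·1752+12·10657 = 255780
k=4:  x_4 = 73·1555849+37·12·255780 = 227143297,  y_4 = 73·255780+12·1555849 = 37342128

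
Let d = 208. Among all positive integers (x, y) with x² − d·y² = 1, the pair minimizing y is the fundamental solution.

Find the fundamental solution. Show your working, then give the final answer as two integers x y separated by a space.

649 45

[14; 2,2,1,2,2,28] for √208; ℓ=6 ⇒ convergent index 5
k=0  a_k=14  p_k/q_k = 14/1
…
k=2  a_k=2  p_k/q_k = 72/5
…
k=4  a_k=2  p_k/q_k = 274/19
k=5  a_k=2  p_k/q_k = 649/45
fundamental: x₁=649, y₁=45  (since 421201 − 208·2025 = 1)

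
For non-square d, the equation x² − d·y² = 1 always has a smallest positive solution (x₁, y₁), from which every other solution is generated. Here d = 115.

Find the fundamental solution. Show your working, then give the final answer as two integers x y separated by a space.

1126 105

√115 = [10; 1,2,1,1,1,1,1,2,1,20, …], period ℓ=10 (even) → k=9
i=0: a=10 ⇒ p=10, q=1
i=1: a=1 ⇒ p=11, q=1
…
i=5: a=1 ⇒ p=118, q=11
…
i=8: a=2 ⇒ p=815, q=76
i=9: a=1 ⇒ p=1126, q=105
→ (1126, 105).  Check: 1126²=1267876, 115·105²=1267875, difference 1.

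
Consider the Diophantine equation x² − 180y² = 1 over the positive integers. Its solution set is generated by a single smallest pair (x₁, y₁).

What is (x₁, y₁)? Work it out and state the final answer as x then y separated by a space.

161 12

√180 = [13; 2,2,2,26, …], period ℓ=4 (even) → k=3
a_0=13:  p_0=13·1+0=13,  q_0=13·0+1=1
a_1=2:  p_1=2·13+1=27,  q_1=2·1+0=2
a_2=2:  p_2=2·27+13=67,  q_2=2·2+1=5
a_3=2:  p_3=2·67+27=161,  q_3=2·5+2=12
fundamental: x₁=161, y₁=12  (since 25921 − 180·144 = 1)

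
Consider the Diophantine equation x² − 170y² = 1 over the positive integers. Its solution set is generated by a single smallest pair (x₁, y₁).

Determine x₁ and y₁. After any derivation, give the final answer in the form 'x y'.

[13; 26] for √170; ℓ=1 ⇒ convergent index 1
step 0: (13, 1)  from 13·(1,0) + (0,1)
step 1: (339, 26)  from 26·(13,1) + (1,0)
(x₁, y₁) = (339, 26);  339² − 170·26² = 1 ✓

339 26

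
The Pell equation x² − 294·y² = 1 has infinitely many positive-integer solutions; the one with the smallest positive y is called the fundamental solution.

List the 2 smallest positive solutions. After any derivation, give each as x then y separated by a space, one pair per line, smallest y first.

[17; 6,1,4,1,6,34] for √294; ℓ=6 ⇒ convergent index 5
a_0=17:  p_0=17·1+0=17,  q_0=17·0+1=1
…
a_2=1:  p_2=1·103+17=120,  q_2=1·6+1=7
…
a_4=1:  p_4=1·583+120=703,  q_4=1·34+7=41
a_5=6:  p_5=6·703+583=4801,  q_5=6·41+34=280
→ (4801, 280).  Check: 4801²=23049601, 294·280²=23049600, difference 1.
k=2:  x_2 = 4801·4801+294·280·280 = 46099201,  y_2 = 4801·280+280·4801 = 2688560

4801 280
46099201 2688560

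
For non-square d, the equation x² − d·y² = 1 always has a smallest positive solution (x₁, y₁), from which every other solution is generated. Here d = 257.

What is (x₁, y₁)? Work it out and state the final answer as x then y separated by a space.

d=257: √d = [16; 32] (ℓ=1, odd), read p_1/q_1
step 0: (16, 1)  from 16·(1,0) + (0,1)
step 1: (513, 32)  from 32·(16,1) + (1,0)
(x₁, y₁) = (513, 32);  513² − 257·32² = 1 ✓

513 32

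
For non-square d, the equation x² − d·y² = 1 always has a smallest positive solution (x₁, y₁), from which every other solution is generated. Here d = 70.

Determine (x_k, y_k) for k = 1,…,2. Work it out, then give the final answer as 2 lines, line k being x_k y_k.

[8; 2,1,2,1,2,16] for √70; ℓ=6 ⇒ convergent index 5
step 0: (8, 1)  from 8·(1,0) + (0,1)
step 1: (17, 2)  from 2·(8,1) + (1,0)
…
step 3: (67, 8)  from 2·(25,3) + (17,2)
step 4: (92, 11)  from 1·(67,8) + (25,3)
step 5: (251, 30)  from 2·(92,11) + (67,8)
fundamental: x₁=251, y₁=30  (since 63001 − 70·900 = 1)
(x_2, y_2) = (251·251 + 70·30·30, 251·30 + 30·251) = (126001, 15060)

251 30
126001 15060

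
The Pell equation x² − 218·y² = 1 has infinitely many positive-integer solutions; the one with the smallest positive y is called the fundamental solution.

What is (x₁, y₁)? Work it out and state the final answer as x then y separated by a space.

126003 8534

[14; 1,3,3,1,28] for √218; ℓ=5 ⇒ convergent index 9
k=0  a_k=14  p_k/q_k = 14/1
…
k=2  a_k=3  p_k/q_k = 59/4
…
k=4  a_k=1  p_k/q_k = 251/17
k=5  a_k=28  p_k/q_k = 7220/489
…
k=8  a_k=3  p_k/q_k = 96370/6527
k=9  a_k=1  p_k/q_k = 126003/8534
(x₁, y₁) = (126003, 8534);  126003² − 218·8534² = 1 ✓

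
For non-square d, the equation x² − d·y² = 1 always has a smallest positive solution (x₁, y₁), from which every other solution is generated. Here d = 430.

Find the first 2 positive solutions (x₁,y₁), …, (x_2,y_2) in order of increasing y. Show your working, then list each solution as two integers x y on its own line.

2862251 138030
16384961574001 790153011060

[20; 1,2,1,3,1,…,2,1,40] for √430; ℓ=14 ⇒ convergent index 13
step 0: (20, 1)  from 20·(1,0) + (0,1)
step 1: (21, 1)  from 1·(20,1) + (1,0)
step 2: (62, 3)  from 2·(21,1) + (20,1)
…
step 4: (311, 15)  from 3·(83,4) + (62,3)
…
step 7: (21794, 1051)  from 8·(2675,129) + (394,19)
step 8: (133439, 6435)  from 6·(21794,1051) + (2675,129)
step 9: (155233, 7486)  from 1·(133439,6435) + (21794,1051)
step 10: (599138, 28893)  from 3·(155233,7486) + (133439,6435)
…
step 12: (2107880, 101651)  from 2·(754371,36379) + (599138,28893)
step 13: (2862251, 138030)  from 1·(2107880,101651) + (754371,36379)
→ (2862251, 138030).  Check: 2862251²=8192480787001, 430·138030²=8192480787000, difference 1.
k=2:  x_2 = 2862251·2862251+430·138030·138030 = 16384961574001,  y_2 = 2862251·138030+138030·2862251 = 790153011060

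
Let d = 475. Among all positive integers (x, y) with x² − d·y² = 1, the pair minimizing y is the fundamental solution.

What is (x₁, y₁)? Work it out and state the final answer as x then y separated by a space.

57799 2652

√475 → a₀=21, period (1,3,1,6,2,6,1,3,1,42); ℓ=10 even so k=9
a_0=21:  p_0=21·1+0=21,  q_0=21·0+1=1
a_1=1:  p_1=1·21+1=22,  q_1=1·1+0=1
a_2=3:  p_2=3·22+21=87,  q_2=3·1+1=4
a_3=1:  p_3=1·87+22=109,  q_3=1·4+1=5
a_4=6:  p_4=6·109+87=741,  q_4=6·5+4=34
a_5=2:  p_5=2·741+109=1591,  q_5=2·34+5=73
a_6=6:  p_6=6·1591+741=10287,  q_6=6·73+34=472
a_7=1:  p_7=1·10287+1591=11878,  q_7=1·472+73=545
a_8=3:  p_8=3·11878+10287=45921,  q_8=3·545+472=2107
a_9=1:  p_9=1·45921+11878=57799,  q_9=1·2107+545=2652
fundamental: x₁=57799, y₁=2652  (since 3340724401 − 475·7033104 = 1)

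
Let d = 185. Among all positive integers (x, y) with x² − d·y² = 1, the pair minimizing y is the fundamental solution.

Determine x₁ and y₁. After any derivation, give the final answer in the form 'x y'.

9249 680

√185 = [13; 1,1,1,1,26, …], period ℓ=5 (odd) → k=9
step 0: (13, 1)  from 13·(1,0) + (0,1)
step 1: (14, 1)  from 1·(13,1) + (1,0)
step 2: (27, 2)  from 1·(14,1) + (13,1)
step 3: (41, 3)  from 1·(27,2) + (14,1)
step 4: (68, 5)  from 1·(41,3) + (27,2)
…
step 6: (1877, 138)  from 1·(1809,133) + (68,5)
step 7: (3686, 271)  from 1·(1877,138) + (1809,133)
step 8: (5563, 409)  from 1·(3686,271) + (1877,138)
step 9: (9249, 680)  from 1·(5563,409) + (3686,271)
(x₁, y₁) = (9249, 680);  9249² − 185·680² = 1 ✓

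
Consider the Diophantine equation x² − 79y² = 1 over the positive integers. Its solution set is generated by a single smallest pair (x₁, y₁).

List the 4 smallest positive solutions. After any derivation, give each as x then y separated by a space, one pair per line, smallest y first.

80 9
12799 1440
2047760 230391
327628801 36861120

√79 → a₀=8, period (1,7,1,16); ℓ=4 even so k=3
i=0: a=8 ⇒ p=8, q=1
i=1: a=1 ⇒ p=9, q=1
i=2: a=7 ⇒ p=71, q=8
i=3: a=1 ⇒ p=80, q=9
fundamental: x₁=80, y₁=9  (since 6400 − 79·81 = 1)
(80+9√79)^2 = 12799 + 1440√79
(80+9√79)^3 = 2047760 + 230391√79
(80+9√79)^4 = 327628801 + 36861120√79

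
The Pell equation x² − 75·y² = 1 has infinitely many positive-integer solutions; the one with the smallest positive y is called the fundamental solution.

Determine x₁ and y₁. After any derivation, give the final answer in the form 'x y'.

26 3

√75 = [8; 1,1,1,16, …], period ℓ=4 (even) → k=3
step 0: (8, 1)  from 8·(1,0) + (0,1)
step 1: (9, 1)  from 1·(8,1) + (1,0)
step 2: (17, 2)  from 1·(9,1) + (8,1)
step 3: (26, 3)  from 1·(17,2) + (9,1)
fundamental: x₁=26, y₁=3  (since 676 − 75·9 = 1)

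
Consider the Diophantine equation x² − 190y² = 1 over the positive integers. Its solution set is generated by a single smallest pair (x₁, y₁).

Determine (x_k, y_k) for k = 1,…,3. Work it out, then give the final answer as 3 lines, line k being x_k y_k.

d=190: √d = [13; 1,3,1,1,1,…,3,1,26] (ℓ=14, even), read p_13/q_13
a_0=13:  p_0=13·1+0=13,  q_0=13·0+1=1
a_1=1:  p_1=1·13+1=14,  q_1=1·1+0=1
…
a_4=1:  p_4=1·69+55=124,  q_4=1·5+4=9
a_5=1:  p_5=1·124+69=193,  q_5=1·9+5=14
a_6=2:  p_6=2·193+124=510,  q_6=2·14+9=37
a_7=2:  p_7=2·510+193=1213,  q_7=2·37+14=88
a_8=2:  p_8=2·1213+510=2936,  q_8=2·88+37=213
…
a_12=3:  p_12=3·11234+7085=40787,  q_12=3·815+514=2959
a_13=1:  p_13=1·40787+11234=52021,  q_13=1·2959+815=3774
(x₁, y₁) = (52021, 3774);  52021² − 190·3774² = 1 ✓
(52021+3774√190)^2 = 5412368881 + 392654508√190
(52021+3774√190)^3 = 563113683064981 + 40852560317562√190

52021 3774
5412368881 392654508
563113683064981 40852560317562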